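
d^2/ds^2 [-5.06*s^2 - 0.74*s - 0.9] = -10.1200000000000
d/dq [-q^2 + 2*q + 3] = 2 - 2*q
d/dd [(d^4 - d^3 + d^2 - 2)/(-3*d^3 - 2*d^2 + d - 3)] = (-3*d^6 - 4*d^5 + 8*d^4 - 14*d^3 - 8*d^2 - 14*d + 2)/(9*d^6 + 12*d^5 - 2*d^4 + 14*d^3 + 13*d^2 - 6*d + 9)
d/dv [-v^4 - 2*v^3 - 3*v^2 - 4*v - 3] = -4*v^3 - 6*v^2 - 6*v - 4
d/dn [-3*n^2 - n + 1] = -6*n - 1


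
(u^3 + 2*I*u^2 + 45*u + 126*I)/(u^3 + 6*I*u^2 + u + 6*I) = (u^2 - 4*I*u + 21)/(u^2 + 1)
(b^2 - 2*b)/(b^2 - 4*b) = (b - 2)/(b - 4)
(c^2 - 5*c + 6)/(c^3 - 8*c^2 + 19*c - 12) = (c - 2)/(c^2 - 5*c + 4)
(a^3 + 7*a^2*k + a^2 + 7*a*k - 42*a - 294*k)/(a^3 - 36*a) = (a^2 + 7*a*k + 7*a + 49*k)/(a*(a + 6))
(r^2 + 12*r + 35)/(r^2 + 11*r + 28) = (r + 5)/(r + 4)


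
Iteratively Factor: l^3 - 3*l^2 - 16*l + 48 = (l - 3)*(l^2 - 16) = (l - 4)*(l - 3)*(l + 4)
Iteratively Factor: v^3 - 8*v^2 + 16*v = (v - 4)*(v^2 - 4*v) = v*(v - 4)*(v - 4)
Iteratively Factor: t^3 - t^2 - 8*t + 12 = (t + 3)*(t^2 - 4*t + 4) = (t - 2)*(t + 3)*(t - 2)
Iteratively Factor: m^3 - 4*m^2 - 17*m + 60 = (m + 4)*(m^2 - 8*m + 15) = (m - 5)*(m + 4)*(m - 3)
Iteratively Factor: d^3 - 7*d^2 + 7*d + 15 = (d - 3)*(d^2 - 4*d - 5) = (d - 3)*(d + 1)*(d - 5)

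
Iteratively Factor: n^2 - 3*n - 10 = (n + 2)*(n - 5)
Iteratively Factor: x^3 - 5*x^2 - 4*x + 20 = (x - 5)*(x^2 - 4) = (x - 5)*(x - 2)*(x + 2)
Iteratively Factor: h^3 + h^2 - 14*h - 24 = (h + 3)*(h^2 - 2*h - 8) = (h + 2)*(h + 3)*(h - 4)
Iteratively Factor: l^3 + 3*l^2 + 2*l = (l)*(l^2 + 3*l + 2) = l*(l + 1)*(l + 2)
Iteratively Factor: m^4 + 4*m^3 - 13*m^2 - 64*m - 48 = (m + 4)*(m^3 - 13*m - 12) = (m + 3)*(m + 4)*(m^2 - 3*m - 4) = (m + 1)*(m + 3)*(m + 4)*(m - 4)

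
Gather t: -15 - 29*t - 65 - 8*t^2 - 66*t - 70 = -8*t^2 - 95*t - 150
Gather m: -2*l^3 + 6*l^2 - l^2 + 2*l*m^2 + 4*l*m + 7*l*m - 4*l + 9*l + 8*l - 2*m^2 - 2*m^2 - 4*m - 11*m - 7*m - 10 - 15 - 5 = -2*l^3 + 5*l^2 + 13*l + m^2*(2*l - 4) + m*(11*l - 22) - 30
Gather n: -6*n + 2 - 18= -6*n - 16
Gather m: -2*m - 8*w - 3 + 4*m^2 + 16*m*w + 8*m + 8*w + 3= 4*m^2 + m*(16*w + 6)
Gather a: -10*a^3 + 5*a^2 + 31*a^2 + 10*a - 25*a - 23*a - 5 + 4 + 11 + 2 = -10*a^3 + 36*a^2 - 38*a + 12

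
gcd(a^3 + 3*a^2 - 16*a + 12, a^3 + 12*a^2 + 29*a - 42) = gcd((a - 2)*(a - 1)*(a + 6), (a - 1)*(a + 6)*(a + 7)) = a^2 + 5*a - 6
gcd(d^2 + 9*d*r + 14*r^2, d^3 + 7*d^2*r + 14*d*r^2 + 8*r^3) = d + 2*r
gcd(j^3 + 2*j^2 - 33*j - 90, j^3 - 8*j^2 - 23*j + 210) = j^2 - j - 30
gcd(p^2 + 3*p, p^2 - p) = p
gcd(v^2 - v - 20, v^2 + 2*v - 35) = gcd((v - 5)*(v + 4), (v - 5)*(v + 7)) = v - 5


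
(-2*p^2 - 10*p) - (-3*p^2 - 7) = p^2 - 10*p + 7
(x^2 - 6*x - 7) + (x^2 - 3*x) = 2*x^2 - 9*x - 7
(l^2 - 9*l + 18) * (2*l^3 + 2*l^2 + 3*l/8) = 2*l^5 - 16*l^4 + 147*l^3/8 + 261*l^2/8 + 27*l/4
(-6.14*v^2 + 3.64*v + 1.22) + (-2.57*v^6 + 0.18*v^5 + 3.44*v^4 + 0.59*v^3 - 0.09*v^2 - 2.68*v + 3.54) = -2.57*v^6 + 0.18*v^5 + 3.44*v^4 + 0.59*v^3 - 6.23*v^2 + 0.96*v + 4.76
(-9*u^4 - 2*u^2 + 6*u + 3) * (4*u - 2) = -36*u^5 + 18*u^4 - 8*u^3 + 28*u^2 - 6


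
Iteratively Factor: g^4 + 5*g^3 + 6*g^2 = (g)*(g^3 + 5*g^2 + 6*g) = g^2*(g^2 + 5*g + 6) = g^2*(g + 2)*(g + 3)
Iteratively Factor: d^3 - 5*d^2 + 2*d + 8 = (d + 1)*(d^2 - 6*d + 8) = (d - 4)*(d + 1)*(d - 2)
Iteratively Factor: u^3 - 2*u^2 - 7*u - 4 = (u + 1)*(u^2 - 3*u - 4) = (u + 1)^2*(u - 4)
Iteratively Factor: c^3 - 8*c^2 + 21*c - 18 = (c - 2)*(c^2 - 6*c + 9) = (c - 3)*(c - 2)*(c - 3)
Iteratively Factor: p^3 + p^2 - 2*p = (p)*(p^2 + p - 2) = p*(p - 1)*(p + 2)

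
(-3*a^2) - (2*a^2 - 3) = 3 - 5*a^2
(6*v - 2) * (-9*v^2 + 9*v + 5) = -54*v^3 + 72*v^2 + 12*v - 10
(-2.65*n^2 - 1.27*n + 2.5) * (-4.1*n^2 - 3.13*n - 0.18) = 10.865*n^4 + 13.5015*n^3 - 5.7979*n^2 - 7.5964*n - 0.45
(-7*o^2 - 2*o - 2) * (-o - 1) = 7*o^3 + 9*o^2 + 4*o + 2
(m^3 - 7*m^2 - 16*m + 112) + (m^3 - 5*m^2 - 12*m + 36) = 2*m^3 - 12*m^2 - 28*m + 148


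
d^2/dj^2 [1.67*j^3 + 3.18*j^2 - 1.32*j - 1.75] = 10.02*j + 6.36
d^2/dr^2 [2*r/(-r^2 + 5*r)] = -4/(r^3 - 15*r^2 + 75*r - 125)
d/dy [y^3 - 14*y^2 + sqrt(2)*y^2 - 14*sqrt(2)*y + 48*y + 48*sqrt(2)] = 3*y^2 - 28*y + 2*sqrt(2)*y - 14*sqrt(2) + 48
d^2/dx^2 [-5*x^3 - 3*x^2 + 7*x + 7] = -30*x - 6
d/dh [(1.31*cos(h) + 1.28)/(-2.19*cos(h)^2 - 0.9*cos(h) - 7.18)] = (-2.8689*cos(h)^2 - 5.6064*cos(h) + 8.2538)*sin(h)/(4.7961*cos(h)^4 + 3.942*cos(h)^3 + 32.2584*cos(h)^2 + 12.924*cos(h) + 51.5524)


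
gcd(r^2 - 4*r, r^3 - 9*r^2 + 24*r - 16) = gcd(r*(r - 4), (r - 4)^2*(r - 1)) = r - 4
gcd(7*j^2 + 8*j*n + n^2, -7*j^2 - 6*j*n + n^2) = j + n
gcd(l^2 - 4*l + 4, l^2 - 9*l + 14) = l - 2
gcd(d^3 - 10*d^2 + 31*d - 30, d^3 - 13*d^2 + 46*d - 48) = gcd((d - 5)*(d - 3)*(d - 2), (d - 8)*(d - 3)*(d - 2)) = d^2 - 5*d + 6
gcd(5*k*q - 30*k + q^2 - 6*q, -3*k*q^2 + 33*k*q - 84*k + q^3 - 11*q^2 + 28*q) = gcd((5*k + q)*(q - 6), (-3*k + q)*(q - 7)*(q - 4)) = 1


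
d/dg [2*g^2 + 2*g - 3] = 4*g + 2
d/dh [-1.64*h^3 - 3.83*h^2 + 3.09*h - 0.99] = -4.92*h^2 - 7.66*h + 3.09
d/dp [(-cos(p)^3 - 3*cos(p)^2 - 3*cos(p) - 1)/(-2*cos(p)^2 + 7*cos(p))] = (cos(p) + 1)^2*(-2*sin(p) - 7*sin(p)/cos(p)^2 + 18*tan(p))/(2*cos(p) - 7)^2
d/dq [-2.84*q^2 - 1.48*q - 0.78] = -5.68*q - 1.48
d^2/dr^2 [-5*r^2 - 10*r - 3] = -10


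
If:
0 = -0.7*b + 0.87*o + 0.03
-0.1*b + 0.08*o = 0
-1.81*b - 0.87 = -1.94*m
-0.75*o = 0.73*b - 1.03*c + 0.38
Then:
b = -0.08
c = 0.24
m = 0.38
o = -0.10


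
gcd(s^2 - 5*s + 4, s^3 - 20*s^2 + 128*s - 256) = s - 4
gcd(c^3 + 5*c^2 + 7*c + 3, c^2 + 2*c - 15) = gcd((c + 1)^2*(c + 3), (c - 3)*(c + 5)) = 1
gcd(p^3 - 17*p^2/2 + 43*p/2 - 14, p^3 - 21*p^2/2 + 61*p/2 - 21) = p^2 - 9*p/2 + 7/2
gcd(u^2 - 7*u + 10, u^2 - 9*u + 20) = u - 5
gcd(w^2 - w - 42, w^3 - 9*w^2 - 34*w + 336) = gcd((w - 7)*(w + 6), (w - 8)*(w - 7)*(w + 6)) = w^2 - w - 42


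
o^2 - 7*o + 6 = (o - 6)*(o - 1)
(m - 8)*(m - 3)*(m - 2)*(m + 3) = m^4 - 10*m^3 + 7*m^2 + 90*m - 144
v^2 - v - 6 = (v - 3)*(v + 2)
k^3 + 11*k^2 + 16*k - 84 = (k - 2)*(k + 6)*(k + 7)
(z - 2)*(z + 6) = z^2 + 4*z - 12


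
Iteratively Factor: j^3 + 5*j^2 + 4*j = (j + 1)*(j^2 + 4*j) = j*(j + 1)*(j + 4)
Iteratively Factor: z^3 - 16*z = (z - 4)*(z^2 + 4*z) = z*(z - 4)*(z + 4)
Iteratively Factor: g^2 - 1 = (g + 1)*(g - 1)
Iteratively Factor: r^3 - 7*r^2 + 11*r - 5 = (r - 1)*(r^2 - 6*r + 5) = (r - 1)^2*(r - 5)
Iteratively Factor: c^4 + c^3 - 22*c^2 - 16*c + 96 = (c - 4)*(c^3 + 5*c^2 - 2*c - 24) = (c - 4)*(c + 4)*(c^2 + c - 6) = (c - 4)*(c + 3)*(c + 4)*(c - 2)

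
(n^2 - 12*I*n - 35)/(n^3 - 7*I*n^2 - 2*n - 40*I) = (n - 7*I)/(n^2 - 2*I*n + 8)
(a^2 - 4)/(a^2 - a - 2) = (a + 2)/(a + 1)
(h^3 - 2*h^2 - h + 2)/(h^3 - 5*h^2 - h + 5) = (h - 2)/(h - 5)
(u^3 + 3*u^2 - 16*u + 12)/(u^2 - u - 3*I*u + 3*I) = (u^2 + 4*u - 12)/(u - 3*I)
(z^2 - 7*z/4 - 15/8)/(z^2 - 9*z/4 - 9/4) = (z - 5/2)/(z - 3)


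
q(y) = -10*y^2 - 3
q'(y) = -20*y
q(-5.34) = -288.16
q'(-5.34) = 106.80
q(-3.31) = -112.56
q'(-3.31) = 66.20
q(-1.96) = -41.42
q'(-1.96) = 39.20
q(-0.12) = -3.14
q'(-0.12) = 2.40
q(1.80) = -35.40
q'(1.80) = -36.00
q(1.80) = -35.40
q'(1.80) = -36.00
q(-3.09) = -98.48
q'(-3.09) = 61.80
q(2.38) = -59.64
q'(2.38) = -47.60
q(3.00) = -93.00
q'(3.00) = -60.00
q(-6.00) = -363.00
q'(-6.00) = 120.00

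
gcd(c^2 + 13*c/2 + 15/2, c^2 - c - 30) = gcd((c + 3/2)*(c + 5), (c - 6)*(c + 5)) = c + 5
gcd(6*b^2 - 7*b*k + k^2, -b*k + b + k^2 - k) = b - k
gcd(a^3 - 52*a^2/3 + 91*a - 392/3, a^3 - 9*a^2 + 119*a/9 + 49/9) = a^2 - 28*a/3 + 49/3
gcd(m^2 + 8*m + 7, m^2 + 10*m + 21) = m + 7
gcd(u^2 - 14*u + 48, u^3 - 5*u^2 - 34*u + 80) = u - 8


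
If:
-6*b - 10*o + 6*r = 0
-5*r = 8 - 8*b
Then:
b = 5*r/8 + 1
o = 9*r/40 - 3/5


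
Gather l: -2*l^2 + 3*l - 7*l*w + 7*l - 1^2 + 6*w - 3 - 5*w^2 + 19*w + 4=-2*l^2 + l*(10 - 7*w) - 5*w^2 + 25*w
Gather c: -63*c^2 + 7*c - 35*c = -63*c^2 - 28*c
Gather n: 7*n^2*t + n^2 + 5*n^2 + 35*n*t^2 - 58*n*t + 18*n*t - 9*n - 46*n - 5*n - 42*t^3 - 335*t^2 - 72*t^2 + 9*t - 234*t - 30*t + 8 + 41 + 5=n^2*(7*t + 6) + n*(35*t^2 - 40*t - 60) - 42*t^3 - 407*t^2 - 255*t + 54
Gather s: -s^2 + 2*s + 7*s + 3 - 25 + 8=-s^2 + 9*s - 14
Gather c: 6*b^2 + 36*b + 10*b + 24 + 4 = 6*b^2 + 46*b + 28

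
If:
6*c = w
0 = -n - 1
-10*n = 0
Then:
No Solution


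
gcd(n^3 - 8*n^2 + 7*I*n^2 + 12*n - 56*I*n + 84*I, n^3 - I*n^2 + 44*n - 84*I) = n + 7*I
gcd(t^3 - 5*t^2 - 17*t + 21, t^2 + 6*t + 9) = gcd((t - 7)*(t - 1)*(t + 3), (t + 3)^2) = t + 3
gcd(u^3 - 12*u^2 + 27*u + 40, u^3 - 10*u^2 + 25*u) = u - 5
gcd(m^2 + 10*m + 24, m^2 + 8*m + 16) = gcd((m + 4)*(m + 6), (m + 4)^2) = m + 4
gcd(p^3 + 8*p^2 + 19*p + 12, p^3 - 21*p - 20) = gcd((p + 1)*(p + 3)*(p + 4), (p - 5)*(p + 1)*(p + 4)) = p^2 + 5*p + 4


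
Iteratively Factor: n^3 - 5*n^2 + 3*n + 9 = (n - 3)*(n^2 - 2*n - 3) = (n - 3)^2*(n + 1)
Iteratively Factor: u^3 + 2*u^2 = (u)*(u^2 + 2*u) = u^2*(u + 2)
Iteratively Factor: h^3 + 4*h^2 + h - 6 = (h - 1)*(h^2 + 5*h + 6) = (h - 1)*(h + 2)*(h + 3)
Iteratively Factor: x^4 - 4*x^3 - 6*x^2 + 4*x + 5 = (x + 1)*(x^3 - 5*x^2 - x + 5) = (x + 1)^2*(x^2 - 6*x + 5) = (x - 5)*(x + 1)^2*(x - 1)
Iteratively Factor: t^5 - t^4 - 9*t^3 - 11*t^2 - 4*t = (t)*(t^4 - t^3 - 9*t^2 - 11*t - 4) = t*(t + 1)*(t^3 - 2*t^2 - 7*t - 4) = t*(t - 4)*(t + 1)*(t^2 + 2*t + 1) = t*(t - 4)*(t + 1)^2*(t + 1)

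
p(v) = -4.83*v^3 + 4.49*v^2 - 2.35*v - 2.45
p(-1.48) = 26.52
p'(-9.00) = -1256.86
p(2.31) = -43.46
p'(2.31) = -58.93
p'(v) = -14.49*v^2 + 8.98*v - 2.35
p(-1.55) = 29.97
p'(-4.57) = -346.01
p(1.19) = -7.03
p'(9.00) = -1095.22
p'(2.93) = -100.43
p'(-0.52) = -10.94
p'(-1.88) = -70.45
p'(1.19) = -12.18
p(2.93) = -92.28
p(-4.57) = 563.06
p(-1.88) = 49.93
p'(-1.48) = -47.38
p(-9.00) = 3903.46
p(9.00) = -3180.98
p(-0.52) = 0.67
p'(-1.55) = -51.08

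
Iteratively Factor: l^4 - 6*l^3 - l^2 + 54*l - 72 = (l - 2)*(l^3 - 4*l^2 - 9*l + 36) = (l - 3)*(l - 2)*(l^2 - l - 12) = (l - 3)*(l - 2)*(l + 3)*(l - 4)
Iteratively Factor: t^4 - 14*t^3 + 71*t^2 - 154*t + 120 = (t - 5)*(t^3 - 9*t^2 + 26*t - 24) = (t - 5)*(t - 4)*(t^2 - 5*t + 6) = (t - 5)*(t - 4)*(t - 2)*(t - 3)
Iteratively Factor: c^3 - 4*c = (c)*(c^2 - 4) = c*(c - 2)*(c + 2)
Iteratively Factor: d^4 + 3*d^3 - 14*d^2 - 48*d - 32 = (d + 1)*(d^3 + 2*d^2 - 16*d - 32) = (d + 1)*(d + 2)*(d^2 - 16) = (d - 4)*(d + 1)*(d + 2)*(d + 4)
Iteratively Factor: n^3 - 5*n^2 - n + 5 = (n - 1)*(n^2 - 4*n - 5) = (n - 1)*(n + 1)*(n - 5)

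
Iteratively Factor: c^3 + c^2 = (c)*(c^2 + c) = c*(c + 1)*(c)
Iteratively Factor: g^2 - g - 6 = (g + 2)*(g - 3)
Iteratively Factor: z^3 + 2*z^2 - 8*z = (z + 4)*(z^2 - 2*z) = (z - 2)*(z + 4)*(z)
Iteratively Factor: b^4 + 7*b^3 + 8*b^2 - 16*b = (b)*(b^3 + 7*b^2 + 8*b - 16) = b*(b - 1)*(b^2 + 8*b + 16) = b*(b - 1)*(b + 4)*(b + 4)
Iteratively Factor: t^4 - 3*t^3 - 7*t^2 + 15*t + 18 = (t - 3)*(t^3 - 7*t - 6) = (t - 3)*(t + 1)*(t^2 - t - 6) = (t - 3)^2*(t + 1)*(t + 2)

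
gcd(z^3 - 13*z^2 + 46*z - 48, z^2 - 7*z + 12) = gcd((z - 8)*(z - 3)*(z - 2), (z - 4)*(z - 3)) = z - 3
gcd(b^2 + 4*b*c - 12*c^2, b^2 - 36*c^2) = b + 6*c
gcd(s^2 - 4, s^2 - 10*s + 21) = 1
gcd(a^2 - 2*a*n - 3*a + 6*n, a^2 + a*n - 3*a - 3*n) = a - 3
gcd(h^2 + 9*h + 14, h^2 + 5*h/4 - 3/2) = h + 2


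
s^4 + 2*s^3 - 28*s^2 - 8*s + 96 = (s - 4)*(s - 2)*(s + 2)*(s + 6)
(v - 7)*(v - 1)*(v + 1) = v^3 - 7*v^2 - v + 7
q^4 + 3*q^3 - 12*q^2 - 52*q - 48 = (q - 4)*(q + 2)^2*(q + 3)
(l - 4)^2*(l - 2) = l^3 - 10*l^2 + 32*l - 32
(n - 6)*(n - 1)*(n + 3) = n^3 - 4*n^2 - 15*n + 18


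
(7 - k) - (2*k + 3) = 4 - 3*k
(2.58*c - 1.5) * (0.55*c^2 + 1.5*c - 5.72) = 1.419*c^3 + 3.045*c^2 - 17.0076*c + 8.58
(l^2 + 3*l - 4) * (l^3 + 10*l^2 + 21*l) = l^5 + 13*l^4 + 47*l^3 + 23*l^2 - 84*l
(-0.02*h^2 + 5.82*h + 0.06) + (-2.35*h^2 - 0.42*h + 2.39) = -2.37*h^2 + 5.4*h + 2.45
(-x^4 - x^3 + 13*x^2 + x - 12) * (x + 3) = -x^5 - 4*x^4 + 10*x^3 + 40*x^2 - 9*x - 36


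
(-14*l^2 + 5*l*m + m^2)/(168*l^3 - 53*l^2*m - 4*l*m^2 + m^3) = (-2*l + m)/(24*l^2 - 11*l*m + m^2)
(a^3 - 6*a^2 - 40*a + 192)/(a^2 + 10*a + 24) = (a^2 - 12*a + 32)/(a + 4)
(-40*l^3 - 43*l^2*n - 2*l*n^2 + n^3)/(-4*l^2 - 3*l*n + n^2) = (40*l^2 + 3*l*n - n^2)/(4*l - n)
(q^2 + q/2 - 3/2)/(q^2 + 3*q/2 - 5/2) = (2*q + 3)/(2*q + 5)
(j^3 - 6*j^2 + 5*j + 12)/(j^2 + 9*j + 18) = (j^3 - 6*j^2 + 5*j + 12)/(j^2 + 9*j + 18)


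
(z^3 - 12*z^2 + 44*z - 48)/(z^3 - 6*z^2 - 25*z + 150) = (z^2 - 6*z + 8)/(z^2 - 25)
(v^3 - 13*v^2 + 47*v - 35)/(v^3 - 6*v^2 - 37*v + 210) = (v - 1)/(v + 6)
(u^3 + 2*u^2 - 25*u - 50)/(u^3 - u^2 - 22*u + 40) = (u^2 - 3*u - 10)/(u^2 - 6*u + 8)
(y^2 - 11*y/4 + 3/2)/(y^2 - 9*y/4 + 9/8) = 2*(y - 2)/(2*y - 3)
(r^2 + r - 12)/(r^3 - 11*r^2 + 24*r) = (r + 4)/(r*(r - 8))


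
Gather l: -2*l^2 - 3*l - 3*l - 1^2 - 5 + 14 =-2*l^2 - 6*l + 8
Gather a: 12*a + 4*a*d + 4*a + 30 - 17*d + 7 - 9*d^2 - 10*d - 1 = a*(4*d + 16) - 9*d^2 - 27*d + 36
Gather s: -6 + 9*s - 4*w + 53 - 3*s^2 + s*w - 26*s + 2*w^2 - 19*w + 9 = -3*s^2 + s*(w - 17) + 2*w^2 - 23*w + 56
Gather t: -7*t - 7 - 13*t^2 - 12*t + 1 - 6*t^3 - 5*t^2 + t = -6*t^3 - 18*t^2 - 18*t - 6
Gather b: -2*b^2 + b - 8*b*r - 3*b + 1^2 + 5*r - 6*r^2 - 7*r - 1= -2*b^2 + b*(-8*r - 2) - 6*r^2 - 2*r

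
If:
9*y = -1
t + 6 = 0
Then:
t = -6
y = -1/9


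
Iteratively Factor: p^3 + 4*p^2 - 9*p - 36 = (p - 3)*(p^2 + 7*p + 12) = (p - 3)*(p + 4)*(p + 3)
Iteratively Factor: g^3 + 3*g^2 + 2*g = (g + 1)*(g^2 + 2*g) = g*(g + 1)*(g + 2)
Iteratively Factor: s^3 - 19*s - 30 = (s + 2)*(s^2 - 2*s - 15) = (s + 2)*(s + 3)*(s - 5)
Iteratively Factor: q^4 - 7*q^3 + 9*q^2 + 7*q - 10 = (q - 5)*(q^3 - 2*q^2 - q + 2) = (q - 5)*(q - 1)*(q^2 - q - 2) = (q - 5)*(q - 2)*(q - 1)*(q + 1)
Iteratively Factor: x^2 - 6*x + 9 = (x - 3)*(x - 3)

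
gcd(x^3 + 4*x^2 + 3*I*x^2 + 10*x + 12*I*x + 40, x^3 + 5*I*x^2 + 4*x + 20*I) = x^2 + 3*I*x + 10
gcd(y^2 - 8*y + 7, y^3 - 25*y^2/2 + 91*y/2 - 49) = y - 7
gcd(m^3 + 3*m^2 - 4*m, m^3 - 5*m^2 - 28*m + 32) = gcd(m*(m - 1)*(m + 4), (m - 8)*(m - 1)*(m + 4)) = m^2 + 3*m - 4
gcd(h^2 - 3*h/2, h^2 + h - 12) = 1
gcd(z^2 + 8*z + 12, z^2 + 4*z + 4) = z + 2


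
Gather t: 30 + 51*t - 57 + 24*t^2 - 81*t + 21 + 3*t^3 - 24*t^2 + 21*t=3*t^3 - 9*t - 6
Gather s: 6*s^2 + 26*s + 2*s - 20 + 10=6*s^2 + 28*s - 10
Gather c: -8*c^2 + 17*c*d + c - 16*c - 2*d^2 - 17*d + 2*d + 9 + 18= -8*c^2 + c*(17*d - 15) - 2*d^2 - 15*d + 27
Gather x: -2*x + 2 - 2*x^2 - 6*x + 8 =-2*x^2 - 8*x + 10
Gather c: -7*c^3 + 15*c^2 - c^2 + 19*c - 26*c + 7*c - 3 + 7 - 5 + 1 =-7*c^3 + 14*c^2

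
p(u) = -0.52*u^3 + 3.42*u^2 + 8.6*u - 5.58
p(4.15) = 51.84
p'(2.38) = 16.04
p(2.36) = 26.93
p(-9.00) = 573.12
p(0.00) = -5.58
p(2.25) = 25.16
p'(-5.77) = -82.80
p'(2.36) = 16.05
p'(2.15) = 16.09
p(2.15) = 23.55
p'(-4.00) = -43.72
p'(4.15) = 10.12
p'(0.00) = 8.60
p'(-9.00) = -179.32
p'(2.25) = 16.09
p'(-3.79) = -39.73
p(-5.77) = 158.55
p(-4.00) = 48.02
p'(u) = -1.56*u^2 + 6.84*u + 8.6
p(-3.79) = 39.26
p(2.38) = 27.25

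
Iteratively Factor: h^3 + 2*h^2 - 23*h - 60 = (h + 3)*(h^2 - h - 20) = (h + 3)*(h + 4)*(h - 5)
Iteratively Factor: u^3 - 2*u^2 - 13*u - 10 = (u + 2)*(u^2 - 4*u - 5) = (u - 5)*(u + 2)*(u + 1)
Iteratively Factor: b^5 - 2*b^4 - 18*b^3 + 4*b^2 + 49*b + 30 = (b + 3)*(b^4 - 5*b^3 - 3*b^2 + 13*b + 10) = (b - 2)*(b + 3)*(b^3 - 3*b^2 - 9*b - 5) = (b - 2)*(b + 1)*(b + 3)*(b^2 - 4*b - 5) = (b - 2)*(b + 1)^2*(b + 3)*(b - 5)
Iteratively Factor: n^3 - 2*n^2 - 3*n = (n)*(n^2 - 2*n - 3) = n*(n - 3)*(n + 1)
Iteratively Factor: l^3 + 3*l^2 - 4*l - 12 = (l - 2)*(l^2 + 5*l + 6) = (l - 2)*(l + 3)*(l + 2)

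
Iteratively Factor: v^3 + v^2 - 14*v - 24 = (v - 4)*(v^2 + 5*v + 6) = (v - 4)*(v + 3)*(v + 2)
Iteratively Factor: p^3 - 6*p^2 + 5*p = (p - 1)*(p^2 - 5*p) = (p - 5)*(p - 1)*(p)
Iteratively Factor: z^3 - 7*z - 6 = (z - 3)*(z^2 + 3*z + 2) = (z - 3)*(z + 2)*(z + 1)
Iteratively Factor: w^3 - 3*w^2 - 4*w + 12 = (w + 2)*(w^2 - 5*w + 6) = (w - 3)*(w + 2)*(w - 2)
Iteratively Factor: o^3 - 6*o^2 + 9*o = (o - 3)*(o^2 - 3*o) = (o - 3)^2*(o)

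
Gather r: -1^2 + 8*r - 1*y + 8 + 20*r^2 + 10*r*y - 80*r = 20*r^2 + r*(10*y - 72) - y + 7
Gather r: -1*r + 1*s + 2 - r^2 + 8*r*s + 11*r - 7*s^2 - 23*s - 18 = -r^2 + r*(8*s + 10) - 7*s^2 - 22*s - 16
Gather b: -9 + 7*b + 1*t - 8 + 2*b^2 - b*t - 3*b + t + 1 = 2*b^2 + b*(4 - t) + 2*t - 16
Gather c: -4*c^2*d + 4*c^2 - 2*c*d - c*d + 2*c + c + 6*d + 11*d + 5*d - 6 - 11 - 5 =c^2*(4 - 4*d) + c*(3 - 3*d) + 22*d - 22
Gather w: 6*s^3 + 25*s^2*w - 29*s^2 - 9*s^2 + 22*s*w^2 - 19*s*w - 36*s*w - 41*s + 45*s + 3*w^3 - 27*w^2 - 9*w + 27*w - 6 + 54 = 6*s^3 - 38*s^2 + 4*s + 3*w^3 + w^2*(22*s - 27) + w*(25*s^2 - 55*s + 18) + 48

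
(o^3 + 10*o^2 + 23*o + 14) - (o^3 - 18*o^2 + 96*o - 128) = 28*o^2 - 73*o + 142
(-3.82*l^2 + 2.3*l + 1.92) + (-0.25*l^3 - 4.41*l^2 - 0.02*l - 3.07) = -0.25*l^3 - 8.23*l^2 + 2.28*l - 1.15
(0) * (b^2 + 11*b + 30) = 0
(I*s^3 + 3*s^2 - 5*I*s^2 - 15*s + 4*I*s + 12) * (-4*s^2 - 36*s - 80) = -4*I*s^5 - 12*s^4 - 16*I*s^4 - 48*s^3 + 84*I*s^3 + 252*s^2 + 256*I*s^2 + 768*s - 320*I*s - 960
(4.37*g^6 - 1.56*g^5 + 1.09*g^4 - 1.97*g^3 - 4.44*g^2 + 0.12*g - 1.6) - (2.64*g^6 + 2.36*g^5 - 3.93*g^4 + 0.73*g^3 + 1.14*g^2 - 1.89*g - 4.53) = 1.73*g^6 - 3.92*g^5 + 5.02*g^4 - 2.7*g^3 - 5.58*g^2 + 2.01*g + 2.93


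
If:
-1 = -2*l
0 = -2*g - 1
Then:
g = -1/2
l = 1/2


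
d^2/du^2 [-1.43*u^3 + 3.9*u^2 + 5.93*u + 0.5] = 7.8 - 8.58*u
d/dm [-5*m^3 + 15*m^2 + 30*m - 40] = -15*m^2 + 30*m + 30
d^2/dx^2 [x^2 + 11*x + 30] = 2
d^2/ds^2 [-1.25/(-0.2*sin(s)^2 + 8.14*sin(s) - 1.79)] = (-0.2*sin(s)^4 + 6.105*sin(s)^3 - 80.7345*sin(s)^2 - 30.42325*sin(s) + 164.754)/(0.2*sin(s)^2 - 8.14*sin(s) + 1.79)^3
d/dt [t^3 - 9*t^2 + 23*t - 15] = 3*t^2 - 18*t + 23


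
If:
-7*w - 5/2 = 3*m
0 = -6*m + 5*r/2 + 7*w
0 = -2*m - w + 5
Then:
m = 75/22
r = 146/11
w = -20/11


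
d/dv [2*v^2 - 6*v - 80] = 4*v - 6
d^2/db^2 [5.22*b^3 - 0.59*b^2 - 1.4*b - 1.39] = 31.32*b - 1.18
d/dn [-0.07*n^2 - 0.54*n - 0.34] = -0.14*n - 0.54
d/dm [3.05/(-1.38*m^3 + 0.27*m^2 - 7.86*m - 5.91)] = (12.627*m^2 - 1.647*m + 23.973)/(1.38*m^3 - 0.27*m^2 + 7.86*m + 5.91)^2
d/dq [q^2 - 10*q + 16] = 2*q - 10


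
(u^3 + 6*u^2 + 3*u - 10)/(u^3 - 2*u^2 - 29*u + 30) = (u + 2)/(u - 6)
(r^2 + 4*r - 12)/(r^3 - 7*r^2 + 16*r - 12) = (r + 6)/(r^2 - 5*r + 6)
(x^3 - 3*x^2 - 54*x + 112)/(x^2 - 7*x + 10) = (x^2 - x - 56)/(x - 5)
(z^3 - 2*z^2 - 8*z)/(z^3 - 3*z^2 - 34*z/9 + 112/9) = 9*z*(z - 4)/(9*z^2 - 45*z + 56)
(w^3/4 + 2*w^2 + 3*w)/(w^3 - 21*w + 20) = w*(w^2 + 8*w + 12)/(4*(w^3 - 21*w + 20))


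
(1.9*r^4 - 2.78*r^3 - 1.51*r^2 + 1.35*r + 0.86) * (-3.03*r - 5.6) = -5.757*r^5 - 2.2166*r^4 + 20.1433*r^3 + 4.3655*r^2 - 10.1658*r - 4.816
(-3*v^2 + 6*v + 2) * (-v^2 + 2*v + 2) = 3*v^4 - 12*v^3 + 4*v^2 + 16*v + 4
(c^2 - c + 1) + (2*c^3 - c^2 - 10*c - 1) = 2*c^3 - 11*c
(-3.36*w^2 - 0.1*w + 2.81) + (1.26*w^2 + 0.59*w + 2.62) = -2.1*w^2 + 0.49*w + 5.43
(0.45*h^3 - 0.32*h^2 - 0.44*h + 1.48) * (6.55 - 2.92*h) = -1.314*h^4 + 3.8819*h^3 - 0.8112*h^2 - 7.2036*h + 9.694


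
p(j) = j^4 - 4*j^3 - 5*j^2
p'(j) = 4*j^3 - 12*j^2 - 10*j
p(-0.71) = -0.83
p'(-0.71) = -0.38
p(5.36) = 65.78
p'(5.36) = 217.61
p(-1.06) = 0.41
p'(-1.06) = -7.65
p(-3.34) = 217.71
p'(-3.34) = -249.51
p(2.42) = -51.67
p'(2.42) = -37.79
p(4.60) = -47.40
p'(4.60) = 89.42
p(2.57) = -57.30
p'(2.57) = -37.06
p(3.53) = -82.98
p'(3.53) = -8.88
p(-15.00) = 63000.00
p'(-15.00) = -16050.00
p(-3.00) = 144.00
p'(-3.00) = -186.00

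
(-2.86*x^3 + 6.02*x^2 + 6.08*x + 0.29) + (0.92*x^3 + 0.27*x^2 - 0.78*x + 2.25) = -1.94*x^3 + 6.29*x^2 + 5.3*x + 2.54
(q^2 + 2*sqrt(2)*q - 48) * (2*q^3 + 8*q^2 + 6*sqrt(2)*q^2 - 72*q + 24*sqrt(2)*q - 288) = 2*q^5 + 8*q^4 + 10*sqrt(2)*q^4 - 144*q^3 + 40*sqrt(2)*q^3 - 432*sqrt(2)*q^2 - 576*q^2 - 1728*sqrt(2)*q + 3456*q + 13824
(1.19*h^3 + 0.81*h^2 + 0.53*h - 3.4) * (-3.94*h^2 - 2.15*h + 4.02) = -4.6886*h^5 - 5.7499*h^4 + 0.954099999999999*h^3 + 15.5127*h^2 + 9.4406*h - 13.668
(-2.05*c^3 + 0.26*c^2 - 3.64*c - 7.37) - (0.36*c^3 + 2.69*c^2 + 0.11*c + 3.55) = -2.41*c^3 - 2.43*c^2 - 3.75*c - 10.92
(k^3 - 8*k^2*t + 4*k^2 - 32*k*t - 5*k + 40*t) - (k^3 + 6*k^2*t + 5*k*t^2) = -14*k^2*t + 4*k^2 - 5*k*t^2 - 32*k*t - 5*k + 40*t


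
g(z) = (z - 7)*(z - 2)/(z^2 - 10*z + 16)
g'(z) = (10 - 2*z)*(z - 7)*(z - 2)/(z^2 - 10*z + 16)^2 + (z - 7)/(z^2 - 10*z + 16) + (z - 2)/(z^2 - 10*z + 16) = -1/(z^2 - 16*z + 64)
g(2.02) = 0.83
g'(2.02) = -0.03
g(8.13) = 8.69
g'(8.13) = -59.17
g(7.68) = -2.12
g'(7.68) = -9.77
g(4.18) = 0.74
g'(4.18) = -0.07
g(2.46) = 0.82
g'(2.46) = -0.03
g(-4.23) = 0.92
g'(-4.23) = -0.01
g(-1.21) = 0.89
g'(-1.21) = -0.01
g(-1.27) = 0.89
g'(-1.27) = -0.01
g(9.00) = 2.00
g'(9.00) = -1.00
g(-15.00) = 0.96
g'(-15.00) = 0.00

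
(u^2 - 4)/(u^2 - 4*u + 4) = (u + 2)/(u - 2)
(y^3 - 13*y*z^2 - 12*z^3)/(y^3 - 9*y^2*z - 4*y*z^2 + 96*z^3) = (y + z)/(y - 8*z)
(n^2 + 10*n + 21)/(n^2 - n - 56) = (n + 3)/(n - 8)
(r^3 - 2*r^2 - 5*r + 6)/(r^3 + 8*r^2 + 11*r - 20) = (r^2 - r - 6)/(r^2 + 9*r + 20)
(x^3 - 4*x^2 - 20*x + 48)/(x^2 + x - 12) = (x^2 - 8*x + 12)/(x - 3)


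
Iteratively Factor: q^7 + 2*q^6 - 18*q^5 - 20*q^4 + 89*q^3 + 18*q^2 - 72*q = (q - 2)*(q^6 + 4*q^5 - 10*q^4 - 40*q^3 + 9*q^2 + 36*q) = (q - 3)*(q - 2)*(q^5 + 7*q^4 + 11*q^3 - 7*q^2 - 12*q) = (q - 3)*(q - 2)*(q + 3)*(q^4 + 4*q^3 - q^2 - 4*q) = q*(q - 3)*(q - 2)*(q + 3)*(q^3 + 4*q^2 - q - 4) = q*(q - 3)*(q - 2)*(q + 3)*(q + 4)*(q^2 - 1) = q*(q - 3)*(q - 2)*(q - 1)*(q + 3)*(q + 4)*(q + 1)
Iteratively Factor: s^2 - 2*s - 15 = (s + 3)*(s - 5)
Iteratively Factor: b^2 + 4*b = (b + 4)*(b)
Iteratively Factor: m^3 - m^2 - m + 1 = (m - 1)*(m^2 - 1) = (m - 1)*(m + 1)*(m - 1)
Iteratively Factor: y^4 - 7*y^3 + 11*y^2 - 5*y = (y)*(y^3 - 7*y^2 + 11*y - 5) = y*(y - 1)*(y^2 - 6*y + 5) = y*(y - 1)^2*(y - 5)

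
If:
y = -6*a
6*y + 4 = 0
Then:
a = 1/9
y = -2/3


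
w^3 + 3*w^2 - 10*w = w*(w - 2)*(w + 5)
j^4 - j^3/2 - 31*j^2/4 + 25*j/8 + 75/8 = (j - 5/2)*(j - 3/2)*(j + 1)*(j + 5/2)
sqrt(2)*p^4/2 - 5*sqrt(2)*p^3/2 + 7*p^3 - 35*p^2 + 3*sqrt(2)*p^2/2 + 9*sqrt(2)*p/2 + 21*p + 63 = (p - 3)^2*(p + 7*sqrt(2))*(sqrt(2)*p/2 + sqrt(2)/2)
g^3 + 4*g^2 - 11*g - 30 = (g - 3)*(g + 2)*(g + 5)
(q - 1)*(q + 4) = q^2 + 3*q - 4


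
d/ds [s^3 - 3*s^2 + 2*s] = 3*s^2 - 6*s + 2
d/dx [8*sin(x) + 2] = 8*cos(x)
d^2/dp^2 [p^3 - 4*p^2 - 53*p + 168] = 6*p - 8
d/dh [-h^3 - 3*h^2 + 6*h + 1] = -3*h^2 - 6*h + 6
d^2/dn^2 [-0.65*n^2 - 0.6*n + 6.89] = -1.30000000000000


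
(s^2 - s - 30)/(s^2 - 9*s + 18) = (s + 5)/(s - 3)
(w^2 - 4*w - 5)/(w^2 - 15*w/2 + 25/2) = 2*(w + 1)/(2*w - 5)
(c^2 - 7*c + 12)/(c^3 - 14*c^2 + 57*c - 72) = (c - 4)/(c^2 - 11*c + 24)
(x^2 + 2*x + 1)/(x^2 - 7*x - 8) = (x + 1)/(x - 8)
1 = 1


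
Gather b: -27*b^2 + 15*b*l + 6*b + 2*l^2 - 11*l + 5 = -27*b^2 + b*(15*l + 6) + 2*l^2 - 11*l + 5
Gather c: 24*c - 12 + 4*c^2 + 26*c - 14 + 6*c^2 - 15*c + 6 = 10*c^2 + 35*c - 20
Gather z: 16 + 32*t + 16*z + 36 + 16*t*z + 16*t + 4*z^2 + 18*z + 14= 48*t + 4*z^2 + z*(16*t + 34) + 66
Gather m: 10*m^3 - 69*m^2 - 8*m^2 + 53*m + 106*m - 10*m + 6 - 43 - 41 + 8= 10*m^3 - 77*m^2 + 149*m - 70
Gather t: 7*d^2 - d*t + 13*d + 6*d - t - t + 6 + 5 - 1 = 7*d^2 + 19*d + t*(-d - 2) + 10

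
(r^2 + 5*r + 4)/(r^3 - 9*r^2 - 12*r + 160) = (r + 1)/(r^2 - 13*r + 40)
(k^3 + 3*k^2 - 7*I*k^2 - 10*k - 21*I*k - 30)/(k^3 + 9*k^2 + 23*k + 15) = (k^2 - 7*I*k - 10)/(k^2 + 6*k + 5)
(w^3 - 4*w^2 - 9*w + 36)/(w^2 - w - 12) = w - 3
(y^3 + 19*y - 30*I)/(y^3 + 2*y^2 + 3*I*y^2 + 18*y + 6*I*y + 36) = (y^2 + 3*I*y + 10)/(y^2 + y*(2 + 6*I) + 12*I)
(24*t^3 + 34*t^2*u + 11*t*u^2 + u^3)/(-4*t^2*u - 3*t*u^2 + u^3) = (-24*t^2 - 10*t*u - u^2)/(u*(4*t - u))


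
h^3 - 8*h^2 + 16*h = h*(h - 4)^2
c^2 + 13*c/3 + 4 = (c + 4/3)*(c + 3)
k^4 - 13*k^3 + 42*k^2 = k^2*(k - 7)*(k - 6)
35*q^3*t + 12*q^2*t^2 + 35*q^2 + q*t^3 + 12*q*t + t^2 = (5*q + t)*(7*q + t)*(q*t + 1)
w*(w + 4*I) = w^2 + 4*I*w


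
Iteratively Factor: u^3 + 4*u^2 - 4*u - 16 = (u + 4)*(u^2 - 4) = (u + 2)*(u + 4)*(u - 2)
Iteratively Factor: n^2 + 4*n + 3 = (n + 3)*(n + 1)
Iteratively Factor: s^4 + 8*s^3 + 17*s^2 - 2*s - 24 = (s + 2)*(s^3 + 6*s^2 + 5*s - 12) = (s - 1)*(s + 2)*(s^2 + 7*s + 12) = (s - 1)*(s + 2)*(s + 4)*(s + 3)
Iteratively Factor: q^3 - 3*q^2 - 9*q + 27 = (q - 3)*(q^2 - 9) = (q - 3)^2*(q + 3)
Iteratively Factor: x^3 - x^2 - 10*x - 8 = (x - 4)*(x^2 + 3*x + 2) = (x - 4)*(x + 2)*(x + 1)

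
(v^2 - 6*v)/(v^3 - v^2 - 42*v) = (6 - v)/(-v^2 + v + 42)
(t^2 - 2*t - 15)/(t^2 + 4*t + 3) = (t - 5)/(t + 1)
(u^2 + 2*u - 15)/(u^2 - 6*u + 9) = (u + 5)/(u - 3)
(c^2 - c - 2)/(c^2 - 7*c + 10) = (c + 1)/(c - 5)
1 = 1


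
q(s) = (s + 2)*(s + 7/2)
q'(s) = 2*s + 11/2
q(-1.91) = 0.14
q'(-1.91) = 1.68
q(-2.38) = -0.43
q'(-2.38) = 0.74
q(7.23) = 99.04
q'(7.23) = 19.96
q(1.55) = 17.93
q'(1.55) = 8.60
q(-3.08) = -0.45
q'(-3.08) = -0.66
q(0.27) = 8.56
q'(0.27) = 6.04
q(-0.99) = 2.54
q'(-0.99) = 3.52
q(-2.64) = -0.55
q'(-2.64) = 0.22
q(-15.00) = 149.50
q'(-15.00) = -24.50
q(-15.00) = 149.50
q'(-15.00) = -24.50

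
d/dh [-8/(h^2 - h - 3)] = 8*(2*h - 1)/(-h^2 + h + 3)^2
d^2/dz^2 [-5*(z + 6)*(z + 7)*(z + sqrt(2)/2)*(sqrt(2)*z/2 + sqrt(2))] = -30*sqrt(2)*z^2 - 225*sqrt(2)*z - 15*z - 340*sqrt(2) - 75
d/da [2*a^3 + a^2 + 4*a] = 6*a^2 + 2*a + 4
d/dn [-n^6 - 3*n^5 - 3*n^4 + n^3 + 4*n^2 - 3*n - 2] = -6*n^5 - 15*n^4 - 12*n^3 + 3*n^2 + 8*n - 3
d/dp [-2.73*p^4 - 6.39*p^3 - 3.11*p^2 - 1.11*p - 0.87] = -10.92*p^3 - 19.17*p^2 - 6.22*p - 1.11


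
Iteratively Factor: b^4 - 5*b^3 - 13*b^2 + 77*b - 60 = (b - 1)*(b^3 - 4*b^2 - 17*b + 60) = (b - 3)*(b - 1)*(b^2 - b - 20) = (b - 5)*(b - 3)*(b - 1)*(b + 4)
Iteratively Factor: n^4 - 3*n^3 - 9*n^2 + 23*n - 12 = (n - 1)*(n^3 - 2*n^2 - 11*n + 12) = (n - 1)*(n + 3)*(n^2 - 5*n + 4) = (n - 4)*(n - 1)*(n + 3)*(n - 1)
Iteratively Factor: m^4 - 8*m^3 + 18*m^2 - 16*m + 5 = (m - 1)*(m^3 - 7*m^2 + 11*m - 5) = (m - 5)*(m - 1)*(m^2 - 2*m + 1) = (m - 5)*(m - 1)^2*(m - 1)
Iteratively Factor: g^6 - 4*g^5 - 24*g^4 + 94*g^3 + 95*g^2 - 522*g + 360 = (g - 3)*(g^5 - g^4 - 27*g^3 + 13*g^2 + 134*g - 120) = (g - 3)*(g - 1)*(g^4 - 27*g^2 - 14*g + 120) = (g - 3)*(g - 2)*(g - 1)*(g^3 + 2*g^2 - 23*g - 60) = (g - 3)*(g - 2)*(g - 1)*(g + 3)*(g^2 - g - 20) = (g - 3)*(g - 2)*(g - 1)*(g + 3)*(g + 4)*(g - 5)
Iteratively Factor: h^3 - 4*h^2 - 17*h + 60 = (h + 4)*(h^2 - 8*h + 15) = (h - 5)*(h + 4)*(h - 3)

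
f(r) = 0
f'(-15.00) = 0.00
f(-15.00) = 0.00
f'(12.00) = 0.00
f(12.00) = 0.00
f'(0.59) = 0.00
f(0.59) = 0.00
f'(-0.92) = 0.00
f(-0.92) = 0.00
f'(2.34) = 0.00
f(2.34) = 0.00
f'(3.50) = 0.00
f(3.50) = 0.00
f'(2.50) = 0.00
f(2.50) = 0.00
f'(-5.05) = 0.00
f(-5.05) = 0.00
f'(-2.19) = 0.00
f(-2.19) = 0.00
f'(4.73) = 0.00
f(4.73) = 0.00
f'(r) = 0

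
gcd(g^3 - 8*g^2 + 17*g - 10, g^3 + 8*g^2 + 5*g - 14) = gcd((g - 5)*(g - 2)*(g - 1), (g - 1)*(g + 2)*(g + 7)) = g - 1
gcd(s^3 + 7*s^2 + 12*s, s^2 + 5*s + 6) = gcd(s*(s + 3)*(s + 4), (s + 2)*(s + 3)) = s + 3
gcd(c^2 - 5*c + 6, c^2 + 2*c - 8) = c - 2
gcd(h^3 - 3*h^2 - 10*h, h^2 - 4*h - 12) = h + 2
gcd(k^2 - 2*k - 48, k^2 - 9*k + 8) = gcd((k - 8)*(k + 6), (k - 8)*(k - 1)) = k - 8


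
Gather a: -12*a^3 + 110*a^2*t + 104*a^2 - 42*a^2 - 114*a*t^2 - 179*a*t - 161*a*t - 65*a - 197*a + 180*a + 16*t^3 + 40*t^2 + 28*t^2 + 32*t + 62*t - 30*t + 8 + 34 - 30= -12*a^3 + a^2*(110*t + 62) + a*(-114*t^2 - 340*t - 82) + 16*t^3 + 68*t^2 + 64*t + 12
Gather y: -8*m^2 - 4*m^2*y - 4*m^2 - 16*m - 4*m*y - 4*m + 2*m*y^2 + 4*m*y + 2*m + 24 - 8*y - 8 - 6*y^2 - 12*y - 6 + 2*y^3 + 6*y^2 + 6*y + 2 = -12*m^2 + 2*m*y^2 - 18*m + 2*y^3 + y*(-4*m^2 - 14) + 12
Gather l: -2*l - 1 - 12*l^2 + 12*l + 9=-12*l^2 + 10*l + 8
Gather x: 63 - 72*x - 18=45 - 72*x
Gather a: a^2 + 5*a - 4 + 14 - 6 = a^2 + 5*a + 4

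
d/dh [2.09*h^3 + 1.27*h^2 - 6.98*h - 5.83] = 6.27*h^2 + 2.54*h - 6.98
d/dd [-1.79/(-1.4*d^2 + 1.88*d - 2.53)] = (3.3652 - 5.012*d)/(1.4*d^2 - 1.88*d + 2.53)^2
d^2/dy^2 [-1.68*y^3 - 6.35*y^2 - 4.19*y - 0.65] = -10.08*y - 12.7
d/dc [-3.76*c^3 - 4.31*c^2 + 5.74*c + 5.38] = -11.28*c^2 - 8.62*c + 5.74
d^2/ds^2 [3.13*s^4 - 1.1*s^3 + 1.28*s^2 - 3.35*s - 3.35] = 37.56*s^2 - 6.6*s + 2.56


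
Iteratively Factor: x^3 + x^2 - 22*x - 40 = (x + 2)*(x^2 - x - 20) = (x - 5)*(x + 2)*(x + 4)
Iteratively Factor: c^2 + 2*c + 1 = (c + 1)*(c + 1)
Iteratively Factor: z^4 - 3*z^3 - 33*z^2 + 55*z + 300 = (z - 5)*(z^3 + 2*z^2 - 23*z - 60) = (z - 5)*(z + 4)*(z^2 - 2*z - 15) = (z - 5)^2*(z + 4)*(z + 3)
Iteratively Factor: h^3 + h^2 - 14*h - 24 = (h + 3)*(h^2 - 2*h - 8) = (h - 4)*(h + 3)*(h + 2)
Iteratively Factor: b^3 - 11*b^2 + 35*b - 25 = (b - 5)*(b^2 - 6*b + 5) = (b - 5)^2*(b - 1)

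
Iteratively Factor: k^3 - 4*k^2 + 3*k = (k - 3)*(k^2 - k) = (k - 3)*(k - 1)*(k)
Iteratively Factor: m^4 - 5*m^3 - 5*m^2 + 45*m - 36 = (m - 1)*(m^3 - 4*m^2 - 9*m + 36) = (m - 3)*(m - 1)*(m^2 - m - 12) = (m - 3)*(m - 1)*(m + 3)*(m - 4)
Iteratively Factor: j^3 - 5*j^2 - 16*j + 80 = (j + 4)*(j^2 - 9*j + 20) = (j - 5)*(j + 4)*(j - 4)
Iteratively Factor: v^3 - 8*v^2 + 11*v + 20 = (v - 4)*(v^2 - 4*v - 5) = (v - 4)*(v + 1)*(v - 5)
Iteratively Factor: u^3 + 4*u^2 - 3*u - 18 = (u + 3)*(u^2 + u - 6) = (u + 3)^2*(u - 2)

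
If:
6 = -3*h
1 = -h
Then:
No Solution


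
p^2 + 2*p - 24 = (p - 4)*(p + 6)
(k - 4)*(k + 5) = k^2 + k - 20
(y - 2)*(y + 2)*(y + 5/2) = y^3 + 5*y^2/2 - 4*y - 10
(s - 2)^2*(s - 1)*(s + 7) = s^4 + 2*s^3 - 27*s^2 + 52*s - 28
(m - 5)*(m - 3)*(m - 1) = m^3 - 9*m^2 + 23*m - 15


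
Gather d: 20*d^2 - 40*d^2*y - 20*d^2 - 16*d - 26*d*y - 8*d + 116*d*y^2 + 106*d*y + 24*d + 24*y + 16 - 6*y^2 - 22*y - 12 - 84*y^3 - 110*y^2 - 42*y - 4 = -40*d^2*y + d*(116*y^2 + 80*y) - 84*y^3 - 116*y^2 - 40*y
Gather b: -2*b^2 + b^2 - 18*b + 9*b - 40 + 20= -b^2 - 9*b - 20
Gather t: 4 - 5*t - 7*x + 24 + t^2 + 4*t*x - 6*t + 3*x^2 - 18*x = t^2 + t*(4*x - 11) + 3*x^2 - 25*x + 28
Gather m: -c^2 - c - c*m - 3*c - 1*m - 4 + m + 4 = -c^2 - c*m - 4*c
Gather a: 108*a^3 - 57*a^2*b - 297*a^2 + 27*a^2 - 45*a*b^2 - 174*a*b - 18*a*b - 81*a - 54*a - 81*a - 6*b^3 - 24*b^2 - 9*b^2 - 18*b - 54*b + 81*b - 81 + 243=108*a^3 + a^2*(-57*b - 270) + a*(-45*b^2 - 192*b - 216) - 6*b^3 - 33*b^2 + 9*b + 162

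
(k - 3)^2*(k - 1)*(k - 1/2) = k^4 - 15*k^3/2 + 37*k^2/2 - 33*k/2 + 9/2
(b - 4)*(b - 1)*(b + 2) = b^3 - 3*b^2 - 6*b + 8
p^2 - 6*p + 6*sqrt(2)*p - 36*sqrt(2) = (p - 6)*(p + 6*sqrt(2))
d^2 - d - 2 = (d - 2)*(d + 1)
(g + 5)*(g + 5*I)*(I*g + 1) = I*g^3 - 4*g^2 + 5*I*g^2 - 20*g + 5*I*g + 25*I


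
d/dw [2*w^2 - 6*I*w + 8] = 4*w - 6*I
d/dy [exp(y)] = exp(y)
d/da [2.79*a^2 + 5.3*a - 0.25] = 5.58*a + 5.3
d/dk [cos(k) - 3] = -sin(k)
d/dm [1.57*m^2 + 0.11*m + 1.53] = 3.14*m + 0.11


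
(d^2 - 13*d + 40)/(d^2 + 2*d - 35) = (d - 8)/(d + 7)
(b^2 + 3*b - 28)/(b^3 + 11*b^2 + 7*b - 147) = (b - 4)/(b^2 + 4*b - 21)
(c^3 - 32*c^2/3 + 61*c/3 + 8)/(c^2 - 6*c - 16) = (c^2 - 8*c/3 - 1)/(c + 2)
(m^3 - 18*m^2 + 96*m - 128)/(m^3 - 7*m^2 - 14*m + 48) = (m - 8)/(m + 3)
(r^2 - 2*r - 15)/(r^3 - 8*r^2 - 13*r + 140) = (r + 3)/(r^2 - 3*r - 28)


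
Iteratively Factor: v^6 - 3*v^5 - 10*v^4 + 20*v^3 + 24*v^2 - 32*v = (v - 1)*(v^5 - 2*v^4 - 12*v^3 + 8*v^2 + 32*v) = (v - 4)*(v - 1)*(v^4 + 2*v^3 - 4*v^2 - 8*v) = (v - 4)*(v - 1)*(v + 2)*(v^3 - 4*v) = (v - 4)*(v - 1)*(v + 2)^2*(v^2 - 2*v) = (v - 4)*(v - 2)*(v - 1)*(v + 2)^2*(v)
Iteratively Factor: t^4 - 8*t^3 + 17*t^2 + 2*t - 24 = (t - 2)*(t^3 - 6*t^2 + 5*t + 12) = (t - 2)*(t + 1)*(t^2 - 7*t + 12) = (t - 3)*(t - 2)*(t + 1)*(t - 4)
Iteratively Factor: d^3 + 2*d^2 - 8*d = (d - 2)*(d^2 + 4*d) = (d - 2)*(d + 4)*(d)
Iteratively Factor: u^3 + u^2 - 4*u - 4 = (u + 2)*(u^2 - u - 2) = (u + 1)*(u + 2)*(u - 2)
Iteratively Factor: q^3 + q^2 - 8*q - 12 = (q - 3)*(q^2 + 4*q + 4) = (q - 3)*(q + 2)*(q + 2)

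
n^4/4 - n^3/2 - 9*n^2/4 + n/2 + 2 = (n/2 + 1/2)*(n/2 + 1)*(n - 4)*(n - 1)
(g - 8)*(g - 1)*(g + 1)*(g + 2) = g^4 - 6*g^3 - 17*g^2 + 6*g + 16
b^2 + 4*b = b*(b + 4)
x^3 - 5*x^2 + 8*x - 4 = (x - 2)^2*(x - 1)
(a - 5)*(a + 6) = a^2 + a - 30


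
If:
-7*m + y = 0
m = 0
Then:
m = 0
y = 0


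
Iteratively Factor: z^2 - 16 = (z + 4)*(z - 4)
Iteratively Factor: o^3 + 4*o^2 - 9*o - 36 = (o + 3)*(o^2 + o - 12) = (o - 3)*(o + 3)*(o + 4)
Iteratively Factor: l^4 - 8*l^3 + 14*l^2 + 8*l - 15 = (l - 3)*(l^3 - 5*l^2 - l + 5) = (l - 5)*(l - 3)*(l^2 - 1) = (l - 5)*(l - 3)*(l - 1)*(l + 1)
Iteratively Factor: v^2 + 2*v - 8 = (v - 2)*(v + 4)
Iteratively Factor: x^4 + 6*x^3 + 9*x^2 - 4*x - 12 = (x + 2)*(x^3 + 4*x^2 + x - 6) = (x - 1)*(x + 2)*(x^2 + 5*x + 6) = (x - 1)*(x + 2)^2*(x + 3)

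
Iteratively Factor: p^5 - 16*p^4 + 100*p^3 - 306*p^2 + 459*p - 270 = (p - 3)*(p^4 - 13*p^3 + 61*p^2 - 123*p + 90) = (p - 3)^2*(p^3 - 10*p^2 + 31*p - 30) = (p - 3)^2*(p - 2)*(p^2 - 8*p + 15) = (p - 3)^3*(p - 2)*(p - 5)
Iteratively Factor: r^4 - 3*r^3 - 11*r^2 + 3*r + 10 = (r + 1)*(r^3 - 4*r^2 - 7*r + 10) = (r - 1)*(r + 1)*(r^2 - 3*r - 10) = (r - 5)*(r - 1)*(r + 1)*(r + 2)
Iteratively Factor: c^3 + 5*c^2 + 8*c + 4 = (c + 2)*(c^2 + 3*c + 2) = (c + 1)*(c + 2)*(c + 2)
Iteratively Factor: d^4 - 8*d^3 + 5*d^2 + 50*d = (d + 2)*(d^3 - 10*d^2 + 25*d) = (d - 5)*(d + 2)*(d^2 - 5*d) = d*(d - 5)*(d + 2)*(d - 5)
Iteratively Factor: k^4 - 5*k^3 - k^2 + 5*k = (k - 1)*(k^3 - 4*k^2 - 5*k) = k*(k - 1)*(k^2 - 4*k - 5) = k*(k - 1)*(k + 1)*(k - 5)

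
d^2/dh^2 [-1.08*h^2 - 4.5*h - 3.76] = -2.16000000000000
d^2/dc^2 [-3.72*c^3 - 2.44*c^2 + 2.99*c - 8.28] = -22.32*c - 4.88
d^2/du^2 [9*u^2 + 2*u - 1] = 18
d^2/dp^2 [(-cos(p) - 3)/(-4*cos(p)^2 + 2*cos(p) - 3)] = (36*(1 - cos(2*p))^2*cos(p) + 50*(1 - cos(2*p))^2 + 103*cos(p) - 7*cos(2*p) - 12*cos(3*p) - 8*cos(5*p) - 171)/(2*cos(p) - 2*cos(2*p) - 5)^3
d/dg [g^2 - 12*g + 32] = 2*g - 12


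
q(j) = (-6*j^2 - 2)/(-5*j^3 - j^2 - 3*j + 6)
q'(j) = -12*j/(-5*j^3 - j^2 - 3*j + 6) + (-6*j^2 - 2)*(15*j^2 + 2*j + 3)/(-5*j^3 - j^2 - 3*j + 6)^2 = 2*(-15*j^4 - 6*j^2 - 38*j - 3)/(25*j^6 + 10*j^5 + 31*j^4 - 54*j^3 - 3*j^2 - 36*j + 36)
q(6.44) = 0.18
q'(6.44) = -0.03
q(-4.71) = -0.26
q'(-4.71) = -0.05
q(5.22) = 0.22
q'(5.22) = -0.04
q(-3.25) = -0.37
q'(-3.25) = -0.10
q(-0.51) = -0.45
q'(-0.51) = 0.44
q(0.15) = -0.39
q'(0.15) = -0.58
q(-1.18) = -0.63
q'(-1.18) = 0.03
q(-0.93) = -0.60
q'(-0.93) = 0.22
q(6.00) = 0.19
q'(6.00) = -0.03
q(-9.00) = -0.14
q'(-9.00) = -0.02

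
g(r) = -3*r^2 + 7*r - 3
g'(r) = 7 - 6*r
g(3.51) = -15.39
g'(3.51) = -14.06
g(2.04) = -1.20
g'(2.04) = -5.24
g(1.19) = 1.08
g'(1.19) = -0.14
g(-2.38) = -36.65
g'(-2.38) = 21.28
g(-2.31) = -35.18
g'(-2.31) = 20.86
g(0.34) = -0.97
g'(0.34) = 4.96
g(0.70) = 0.43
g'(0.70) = 2.80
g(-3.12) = -54.04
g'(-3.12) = 25.72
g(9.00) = -183.00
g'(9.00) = -47.00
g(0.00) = -3.00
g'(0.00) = 7.00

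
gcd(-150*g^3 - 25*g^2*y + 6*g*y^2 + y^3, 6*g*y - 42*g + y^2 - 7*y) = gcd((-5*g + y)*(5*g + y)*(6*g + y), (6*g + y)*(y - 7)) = 6*g + y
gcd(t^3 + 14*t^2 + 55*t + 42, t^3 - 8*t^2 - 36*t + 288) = t + 6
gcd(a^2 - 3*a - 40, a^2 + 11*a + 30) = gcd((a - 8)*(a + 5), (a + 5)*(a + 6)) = a + 5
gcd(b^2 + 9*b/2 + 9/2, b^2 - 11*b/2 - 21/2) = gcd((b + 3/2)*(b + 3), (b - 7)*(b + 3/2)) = b + 3/2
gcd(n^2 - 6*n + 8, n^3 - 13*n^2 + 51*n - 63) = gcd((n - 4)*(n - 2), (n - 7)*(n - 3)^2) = 1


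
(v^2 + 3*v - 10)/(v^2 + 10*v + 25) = (v - 2)/(v + 5)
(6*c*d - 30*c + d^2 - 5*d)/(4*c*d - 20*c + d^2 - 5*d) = (6*c + d)/(4*c + d)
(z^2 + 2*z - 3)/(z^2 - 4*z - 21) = (z - 1)/(z - 7)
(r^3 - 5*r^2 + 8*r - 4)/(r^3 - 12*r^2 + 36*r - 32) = (r - 1)/(r - 8)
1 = 1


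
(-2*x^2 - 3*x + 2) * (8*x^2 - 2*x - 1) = -16*x^4 - 20*x^3 + 24*x^2 - x - 2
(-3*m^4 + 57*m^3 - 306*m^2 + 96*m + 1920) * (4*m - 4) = -12*m^5 + 240*m^4 - 1452*m^3 + 1608*m^2 + 7296*m - 7680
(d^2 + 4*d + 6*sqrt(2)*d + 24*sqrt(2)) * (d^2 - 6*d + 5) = d^4 - 2*d^3 + 6*sqrt(2)*d^3 - 19*d^2 - 12*sqrt(2)*d^2 - 114*sqrt(2)*d + 20*d + 120*sqrt(2)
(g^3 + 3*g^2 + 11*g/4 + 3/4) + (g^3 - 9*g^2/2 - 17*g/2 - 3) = 2*g^3 - 3*g^2/2 - 23*g/4 - 9/4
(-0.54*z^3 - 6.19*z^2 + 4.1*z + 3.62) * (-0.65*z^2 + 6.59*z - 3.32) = 0.351*z^5 + 0.4649*z^4 - 41.6643*z^3 + 45.2168*z^2 + 10.2438*z - 12.0184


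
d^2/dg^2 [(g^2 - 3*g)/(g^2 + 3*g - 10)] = 4*(-3*g^3 + 15*g^2 - 45*g + 5)/(g^6 + 9*g^5 - 3*g^4 - 153*g^3 + 30*g^2 + 900*g - 1000)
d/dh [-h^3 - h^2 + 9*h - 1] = -3*h^2 - 2*h + 9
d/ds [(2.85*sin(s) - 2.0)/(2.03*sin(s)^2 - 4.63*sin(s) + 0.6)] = (-5.7855*sin(s)^2 + 8.12*sin(s) - 7.55)*cos(s)/(4.1209*sin(s)^4 - 18.7978*sin(s)^3 + 23.8729*sin(s)^2 - 5.556*sin(s) + 0.36)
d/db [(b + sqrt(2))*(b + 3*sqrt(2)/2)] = 2*b + 5*sqrt(2)/2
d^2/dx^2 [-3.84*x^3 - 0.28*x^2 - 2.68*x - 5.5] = -23.04*x - 0.56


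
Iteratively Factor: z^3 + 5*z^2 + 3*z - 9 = (z + 3)*(z^2 + 2*z - 3) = (z - 1)*(z + 3)*(z + 3)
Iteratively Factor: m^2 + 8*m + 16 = (m + 4)*(m + 4)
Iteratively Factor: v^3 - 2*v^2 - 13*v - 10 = (v + 2)*(v^2 - 4*v - 5) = (v - 5)*(v + 2)*(v + 1)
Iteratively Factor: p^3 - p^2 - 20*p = (p)*(p^2 - p - 20) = p*(p - 5)*(p + 4)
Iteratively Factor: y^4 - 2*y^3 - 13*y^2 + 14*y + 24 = (y - 2)*(y^3 - 13*y - 12) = (y - 2)*(y + 1)*(y^2 - y - 12) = (y - 4)*(y - 2)*(y + 1)*(y + 3)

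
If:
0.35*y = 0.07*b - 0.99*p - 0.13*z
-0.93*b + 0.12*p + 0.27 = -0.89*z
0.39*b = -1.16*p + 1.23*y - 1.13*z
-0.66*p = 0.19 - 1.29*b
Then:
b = 0.17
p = 0.04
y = -0.03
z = -0.13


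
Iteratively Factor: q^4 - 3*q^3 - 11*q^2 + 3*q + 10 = (q + 2)*(q^3 - 5*q^2 - q + 5) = (q - 5)*(q + 2)*(q^2 - 1) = (q - 5)*(q + 1)*(q + 2)*(q - 1)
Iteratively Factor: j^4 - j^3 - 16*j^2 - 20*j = (j + 2)*(j^3 - 3*j^2 - 10*j) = (j - 5)*(j + 2)*(j^2 + 2*j) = j*(j - 5)*(j + 2)*(j + 2)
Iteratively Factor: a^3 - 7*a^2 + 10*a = (a)*(a^2 - 7*a + 10) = a*(a - 2)*(a - 5)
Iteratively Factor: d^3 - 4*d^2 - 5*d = (d - 5)*(d^2 + d) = (d - 5)*(d + 1)*(d)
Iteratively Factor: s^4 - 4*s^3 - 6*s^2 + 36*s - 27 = (s - 1)*(s^3 - 3*s^2 - 9*s + 27) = (s - 3)*(s - 1)*(s^2 - 9) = (s - 3)^2*(s - 1)*(s + 3)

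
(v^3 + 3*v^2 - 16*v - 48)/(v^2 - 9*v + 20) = (v^2 + 7*v + 12)/(v - 5)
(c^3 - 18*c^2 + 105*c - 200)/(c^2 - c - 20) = (c^2 - 13*c + 40)/(c + 4)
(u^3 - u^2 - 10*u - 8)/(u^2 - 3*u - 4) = u + 2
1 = 1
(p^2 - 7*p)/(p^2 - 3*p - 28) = p/(p + 4)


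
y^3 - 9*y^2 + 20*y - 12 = (y - 6)*(y - 2)*(y - 1)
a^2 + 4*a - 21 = (a - 3)*(a + 7)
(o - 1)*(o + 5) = o^2 + 4*o - 5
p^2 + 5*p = p*(p + 5)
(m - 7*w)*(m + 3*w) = m^2 - 4*m*w - 21*w^2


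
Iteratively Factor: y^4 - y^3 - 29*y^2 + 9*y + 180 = (y + 3)*(y^3 - 4*y^2 - 17*y + 60) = (y - 3)*(y + 3)*(y^2 - y - 20) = (y - 3)*(y + 3)*(y + 4)*(y - 5)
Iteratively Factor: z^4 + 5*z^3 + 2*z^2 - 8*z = (z)*(z^3 + 5*z^2 + 2*z - 8) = z*(z + 4)*(z^2 + z - 2) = z*(z - 1)*(z + 4)*(z + 2)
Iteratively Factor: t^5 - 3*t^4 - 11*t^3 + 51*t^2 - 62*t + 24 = (t - 1)*(t^4 - 2*t^3 - 13*t^2 + 38*t - 24) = (t - 1)*(t + 4)*(t^3 - 6*t^2 + 11*t - 6) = (t - 3)*(t - 1)*(t + 4)*(t^2 - 3*t + 2) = (t - 3)*(t - 2)*(t - 1)*(t + 4)*(t - 1)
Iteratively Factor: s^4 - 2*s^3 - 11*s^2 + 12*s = (s - 4)*(s^3 + 2*s^2 - 3*s) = (s - 4)*(s + 3)*(s^2 - s) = (s - 4)*(s - 1)*(s + 3)*(s)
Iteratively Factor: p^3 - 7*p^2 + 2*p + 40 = (p - 4)*(p^2 - 3*p - 10) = (p - 4)*(p + 2)*(p - 5)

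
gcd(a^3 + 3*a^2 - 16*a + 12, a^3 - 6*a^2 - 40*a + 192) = a + 6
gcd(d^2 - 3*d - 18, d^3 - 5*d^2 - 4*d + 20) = 1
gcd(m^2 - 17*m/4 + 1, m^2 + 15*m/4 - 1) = m - 1/4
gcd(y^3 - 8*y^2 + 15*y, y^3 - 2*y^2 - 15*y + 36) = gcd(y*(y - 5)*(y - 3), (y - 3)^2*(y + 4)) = y - 3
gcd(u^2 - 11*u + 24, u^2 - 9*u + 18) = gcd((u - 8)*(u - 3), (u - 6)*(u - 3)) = u - 3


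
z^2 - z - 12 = (z - 4)*(z + 3)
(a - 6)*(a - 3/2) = a^2 - 15*a/2 + 9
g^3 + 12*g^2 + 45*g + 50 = (g + 2)*(g + 5)^2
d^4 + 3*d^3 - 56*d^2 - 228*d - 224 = (d - 8)*(d + 2)^2*(d + 7)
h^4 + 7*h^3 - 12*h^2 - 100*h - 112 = (h - 4)*(h + 2)^2*(h + 7)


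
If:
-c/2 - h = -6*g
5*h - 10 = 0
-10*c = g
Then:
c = -4/121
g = 40/121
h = 2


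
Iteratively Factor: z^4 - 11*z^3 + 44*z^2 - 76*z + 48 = (z - 2)*(z^3 - 9*z^2 + 26*z - 24) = (z - 2)^2*(z^2 - 7*z + 12) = (z - 4)*(z - 2)^2*(z - 3)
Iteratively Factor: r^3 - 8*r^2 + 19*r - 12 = (r - 1)*(r^2 - 7*r + 12) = (r - 3)*(r - 1)*(r - 4)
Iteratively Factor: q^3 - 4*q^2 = (q)*(q^2 - 4*q) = q*(q - 4)*(q)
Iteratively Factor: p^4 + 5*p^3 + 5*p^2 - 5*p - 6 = (p + 3)*(p^3 + 2*p^2 - p - 2) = (p - 1)*(p + 3)*(p^2 + 3*p + 2) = (p - 1)*(p + 1)*(p + 3)*(p + 2)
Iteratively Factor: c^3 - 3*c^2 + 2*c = (c - 1)*(c^2 - 2*c) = (c - 2)*(c - 1)*(c)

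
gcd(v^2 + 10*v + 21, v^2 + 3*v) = v + 3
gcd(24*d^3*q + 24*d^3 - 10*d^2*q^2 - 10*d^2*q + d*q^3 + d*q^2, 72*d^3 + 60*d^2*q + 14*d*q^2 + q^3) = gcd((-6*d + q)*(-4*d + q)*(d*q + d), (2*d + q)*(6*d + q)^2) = 1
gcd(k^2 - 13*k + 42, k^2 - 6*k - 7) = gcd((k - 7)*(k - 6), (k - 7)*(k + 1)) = k - 7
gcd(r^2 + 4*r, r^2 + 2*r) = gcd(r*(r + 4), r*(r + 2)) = r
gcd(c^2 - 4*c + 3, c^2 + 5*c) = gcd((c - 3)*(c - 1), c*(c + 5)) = 1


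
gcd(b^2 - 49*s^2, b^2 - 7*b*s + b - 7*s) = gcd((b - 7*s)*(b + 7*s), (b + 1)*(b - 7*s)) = -b + 7*s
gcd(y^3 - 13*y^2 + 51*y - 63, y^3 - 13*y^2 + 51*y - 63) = y^3 - 13*y^2 + 51*y - 63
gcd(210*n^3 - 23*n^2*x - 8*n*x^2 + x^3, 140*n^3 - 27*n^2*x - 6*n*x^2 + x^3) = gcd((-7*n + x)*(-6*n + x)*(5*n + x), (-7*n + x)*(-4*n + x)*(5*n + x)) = -35*n^2 - 2*n*x + x^2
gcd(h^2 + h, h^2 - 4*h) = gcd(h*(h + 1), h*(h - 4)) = h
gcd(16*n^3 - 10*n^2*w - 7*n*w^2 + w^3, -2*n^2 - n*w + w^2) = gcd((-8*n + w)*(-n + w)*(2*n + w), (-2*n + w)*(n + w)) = 1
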